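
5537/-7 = -791 = -791.00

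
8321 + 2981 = 11302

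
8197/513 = 15 + 502/513 ≈ 15.98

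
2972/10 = 1486/5 = 297.20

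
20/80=1/4=0.25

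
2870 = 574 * 5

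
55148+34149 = 89297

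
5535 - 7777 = -2242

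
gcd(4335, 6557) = 1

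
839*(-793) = -665327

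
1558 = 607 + 951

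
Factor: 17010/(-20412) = -1*2^(-1)*3^(-1)*5^1 = -5/6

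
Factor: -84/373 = -1*2^2*3^1*7^1*373^(-1)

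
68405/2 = 34202 + 1/2 = 34202.50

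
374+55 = 429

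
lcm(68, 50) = 1700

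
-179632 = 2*(-89816)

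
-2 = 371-373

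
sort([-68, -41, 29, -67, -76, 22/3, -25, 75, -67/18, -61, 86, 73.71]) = [-76, -68, -67, -61, -41, -25, -67/18, 22/3, 29, 73.71, 75, 86]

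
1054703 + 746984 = 1801687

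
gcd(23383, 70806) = 1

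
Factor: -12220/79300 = -1*5^ (-1)*47^1*61^ (-1) = -47/305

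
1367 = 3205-1838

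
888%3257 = 888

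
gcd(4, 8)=4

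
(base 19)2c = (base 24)22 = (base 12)42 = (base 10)50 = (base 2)110010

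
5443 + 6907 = 12350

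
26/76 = 13/38 ≈ 0.342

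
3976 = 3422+554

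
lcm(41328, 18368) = 165312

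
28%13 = 2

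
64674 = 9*7186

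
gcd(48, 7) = 1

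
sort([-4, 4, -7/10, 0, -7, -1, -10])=[-10, -7, -4, -1, -7/10, 0, 4]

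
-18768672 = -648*28964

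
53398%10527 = 763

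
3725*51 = 189975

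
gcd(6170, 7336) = 2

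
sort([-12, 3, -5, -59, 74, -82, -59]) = [-82, -59, -59, -12, -5, 3, 74]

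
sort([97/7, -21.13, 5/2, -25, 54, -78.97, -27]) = [-78.97, -27, -25, -21.13, 5/2, 97/7, 54]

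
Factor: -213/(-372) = 2^(-2) * 31^(-1) * 71^1 = 71/124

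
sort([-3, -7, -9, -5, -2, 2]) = [-9, -7, -5, -3, -2, 2]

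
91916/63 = 1458 + 62/63 ≈ 1458.98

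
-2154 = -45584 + 43430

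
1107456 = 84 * 13184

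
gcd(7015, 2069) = 1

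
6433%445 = 203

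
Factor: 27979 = 7^2*571^1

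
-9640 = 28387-38027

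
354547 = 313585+40962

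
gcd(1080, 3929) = 1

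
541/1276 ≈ 0.424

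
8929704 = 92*97062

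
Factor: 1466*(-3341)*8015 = -1*2^1*5^1*7^1*13^1*229^1*257^1*733^1 = -39256716590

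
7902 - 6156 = 1746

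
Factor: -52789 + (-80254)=-1*233^1*571^1=-133043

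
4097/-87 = -47 - 8/87 ≈ -47.09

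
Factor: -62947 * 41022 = -1 * 2^1 * 3^2 * 19^1 * 43^1 * 53^1 * 3313^1 = -2582211834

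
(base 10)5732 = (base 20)e6c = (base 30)6b2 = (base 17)12e3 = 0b1011001100100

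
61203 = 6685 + 54518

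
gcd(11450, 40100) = 50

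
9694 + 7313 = 17007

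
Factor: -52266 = -1*2^1*3^1*31^1*281^1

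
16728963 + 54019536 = 70748499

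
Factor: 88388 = 2^2 * 19^1 * 1163^1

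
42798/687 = 62 + 68/229 ≈ 62.30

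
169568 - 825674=-656106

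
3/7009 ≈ 0.000428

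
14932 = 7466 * 2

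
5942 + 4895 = 10837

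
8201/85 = 96 + 41/85 ≈ 96.48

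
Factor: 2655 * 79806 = 2^1 * 3^3 * 5^1 * 47^1 * 59^1 * 283^1 = 211884930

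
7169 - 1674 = 5495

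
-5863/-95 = 61+68/95≈61.72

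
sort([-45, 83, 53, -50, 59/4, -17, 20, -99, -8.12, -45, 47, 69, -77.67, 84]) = [-99, -77.67, -50, -45, -45, -17, -8.12, 59/4, 20, 47, 53, 69, 83, 84]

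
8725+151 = 8876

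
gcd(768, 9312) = 96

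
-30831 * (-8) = 246648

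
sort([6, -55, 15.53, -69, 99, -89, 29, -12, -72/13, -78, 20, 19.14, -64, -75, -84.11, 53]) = [-89, -84.11, -78, -75, -69, -64, -55, -12, -72/13, 6, 15.53, 19.14, 20, 29, 53, 99]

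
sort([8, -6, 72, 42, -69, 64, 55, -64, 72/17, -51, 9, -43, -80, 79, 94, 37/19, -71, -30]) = [-80, -71, -69, -64, -51, -43, -30, -6, 37/19, 72/17, 8, 9, 42, 55, 64, 72, 79, 94]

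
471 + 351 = 822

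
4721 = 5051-330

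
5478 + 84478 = 89956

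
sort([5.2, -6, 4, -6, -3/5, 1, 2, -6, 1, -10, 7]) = [-10, -6, -6, -6, -3/5, 1, 1, 2, 4, 5.2, 7]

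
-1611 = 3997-5608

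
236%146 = 90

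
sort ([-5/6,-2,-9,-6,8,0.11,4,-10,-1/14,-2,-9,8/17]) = [-10,-9,-9,-6,-2,-2,-5/6,-1/14,0.11,8/17,4,8]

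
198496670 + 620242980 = 818739650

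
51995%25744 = 507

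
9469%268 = 89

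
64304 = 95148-30844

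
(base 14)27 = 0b100011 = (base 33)12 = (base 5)120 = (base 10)35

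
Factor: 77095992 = 2^3 * 3^1 * 283^1 * 11351^1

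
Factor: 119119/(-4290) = -1*2^(-1)*3^(-1)*5^(-1)*7^2*17^1 = -833/30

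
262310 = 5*52462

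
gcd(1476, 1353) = 123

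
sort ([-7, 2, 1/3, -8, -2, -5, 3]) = [-8, -7, -5, -2, 1/3, 2, 3]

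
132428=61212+71216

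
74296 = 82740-8444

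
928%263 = 139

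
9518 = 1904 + 7614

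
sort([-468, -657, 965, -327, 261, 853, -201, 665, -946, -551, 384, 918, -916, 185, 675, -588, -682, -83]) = [-946, -916, -682, -657, -588, -551, -468, -327, -201, -83, 185, 261, 384, 665, 675, 853, 918, 965]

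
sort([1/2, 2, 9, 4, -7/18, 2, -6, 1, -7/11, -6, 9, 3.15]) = [-6, -6, -7/11, -7/18, 1/2, 1, 2, 2, 3.15, 4, 9, 9]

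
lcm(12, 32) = 96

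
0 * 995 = 0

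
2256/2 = 1128 = 1128.00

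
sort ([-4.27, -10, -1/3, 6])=[-10, -4.27, -1/3, 6]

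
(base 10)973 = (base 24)1gd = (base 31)10c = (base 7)2560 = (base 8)1715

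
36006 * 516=18579096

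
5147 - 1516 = 3631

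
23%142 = 23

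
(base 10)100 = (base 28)3g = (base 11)91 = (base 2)1100100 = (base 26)3m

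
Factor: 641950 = 2^1*5^2*37^1*347^1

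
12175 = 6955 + 5220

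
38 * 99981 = 3799278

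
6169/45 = 137 + 4/45 ≈ 137.09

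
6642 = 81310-74668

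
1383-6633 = -5250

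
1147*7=8029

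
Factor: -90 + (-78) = -1*2^3*3^1*7^1 = -168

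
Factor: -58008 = -1*2^3*3^1*2417^1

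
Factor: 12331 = 11^1*19^1*59^1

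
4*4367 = 17468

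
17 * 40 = 680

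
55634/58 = 959 + 6/29 ≈ 959.21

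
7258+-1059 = 6199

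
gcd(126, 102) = 6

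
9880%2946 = 1042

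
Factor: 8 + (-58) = -1*2^1*5^2 = -50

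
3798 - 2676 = 1122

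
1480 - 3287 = -1807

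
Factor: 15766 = 2^1 * 7883^1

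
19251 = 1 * 19251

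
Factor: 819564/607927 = 2^2*3^1*29^(-1)*163^1*419^1*20963^(-1)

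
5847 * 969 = 5665743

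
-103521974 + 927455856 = 823933882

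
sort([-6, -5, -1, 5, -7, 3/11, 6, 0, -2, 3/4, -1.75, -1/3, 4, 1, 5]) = [-7, -6, -5, -2, -1.75, -1, -1/3, 0, 3/11, 3/4, 1, 4, 5, 5, 6]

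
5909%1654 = 947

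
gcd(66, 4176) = 6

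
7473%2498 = 2477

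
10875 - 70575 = -59700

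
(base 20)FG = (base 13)1B4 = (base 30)AG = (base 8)474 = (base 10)316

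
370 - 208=162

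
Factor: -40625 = -1*5^5*13^1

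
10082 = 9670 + 412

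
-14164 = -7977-6187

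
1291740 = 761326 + 530414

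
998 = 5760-4762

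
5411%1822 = 1767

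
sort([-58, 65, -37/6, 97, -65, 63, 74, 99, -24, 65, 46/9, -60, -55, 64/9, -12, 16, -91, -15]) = [-91, -65, -60, -58, -55, -24, -15, -12, -37/6, 46/9, 64/9, 16, 63, 65, 65, 74, 97, 99]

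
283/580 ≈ 0.488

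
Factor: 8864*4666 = 2^6*277^1*2333^1 = 41359424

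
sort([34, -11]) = [-11, 34]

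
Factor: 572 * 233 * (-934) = -1 * 2^3 * 11^1 * 13^1 * 233^1 * 467^1 = -124479784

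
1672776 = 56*29871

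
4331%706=95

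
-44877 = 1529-46406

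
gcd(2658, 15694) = 2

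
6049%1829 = 562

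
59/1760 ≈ 0.0335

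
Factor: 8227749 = 3^1*43^1*63781^1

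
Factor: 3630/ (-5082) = -1 * 5^1 * 7^ (-1) = -5/7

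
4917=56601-51684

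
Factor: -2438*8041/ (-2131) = 2^1*11^1*17^1*23^1*43^1*53^1*2131^ (-1) = 19603958/2131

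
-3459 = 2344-5803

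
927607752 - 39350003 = 888257749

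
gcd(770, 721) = 7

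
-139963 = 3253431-3393394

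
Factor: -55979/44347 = -1*7^1*11^1*61^(-1) = -77/61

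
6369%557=242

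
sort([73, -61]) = [-61, 73]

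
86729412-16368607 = 70360805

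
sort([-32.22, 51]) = [-32.22, 51]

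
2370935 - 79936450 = -77565515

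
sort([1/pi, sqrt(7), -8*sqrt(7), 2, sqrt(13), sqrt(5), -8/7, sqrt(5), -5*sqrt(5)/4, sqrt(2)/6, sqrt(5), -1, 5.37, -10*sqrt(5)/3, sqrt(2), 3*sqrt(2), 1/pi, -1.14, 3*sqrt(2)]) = [-8*sqrt(7), -10*sqrt(5)/3, -5*sqrt(5)/4, -8/7, -1.14, -1, sqrt(2)/6, 1/pi, 1/pi, sqrt(2), 2, sqrt(5), sqrt(5), sqrt(5), sqrt(7), sqrt(13), 3*sqrt(2), 3*sqrt(2), 5.37]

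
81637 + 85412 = 167049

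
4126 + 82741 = 86867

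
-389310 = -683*570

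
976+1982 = 2958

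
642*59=37878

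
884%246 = 146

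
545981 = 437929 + 108052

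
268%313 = 268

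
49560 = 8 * 6195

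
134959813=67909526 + 67050287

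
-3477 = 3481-6958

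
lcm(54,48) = 432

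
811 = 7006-6195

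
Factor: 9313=67^1 * 139^1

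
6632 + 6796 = 13428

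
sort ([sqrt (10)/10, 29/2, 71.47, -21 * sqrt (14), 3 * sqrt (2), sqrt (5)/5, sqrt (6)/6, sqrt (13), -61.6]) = [-21 * sqrt (14), -61.6, sqrt (10)/10, sqrt (6)/6, sqrt (5)/5, sqrt (13), 3 * sqrt (2), 29/2, 71.47]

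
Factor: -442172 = -1*2^2*110543^1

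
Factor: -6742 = -1 * 2^1 * 3371^1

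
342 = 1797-1455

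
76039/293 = 259 + 152/293 ≈ 259.52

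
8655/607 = 14 + 157/607 ≈ 14.26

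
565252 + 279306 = 844558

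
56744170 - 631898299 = -575154129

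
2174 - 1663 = 511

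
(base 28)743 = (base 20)e03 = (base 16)15e3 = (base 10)5603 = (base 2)1010111100011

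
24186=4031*6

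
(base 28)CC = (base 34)A8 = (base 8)534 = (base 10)348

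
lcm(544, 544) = 544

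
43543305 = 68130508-24587203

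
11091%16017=11091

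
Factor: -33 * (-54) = 2^1 * 3^4 * 11^1 = 1782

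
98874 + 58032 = 156906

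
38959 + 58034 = 96993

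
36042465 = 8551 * 4215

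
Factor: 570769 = 71^1*8039^1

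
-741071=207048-948119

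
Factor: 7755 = 3^1*5^1*11^1*47^1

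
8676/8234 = 4338/4117 ≈ 1.05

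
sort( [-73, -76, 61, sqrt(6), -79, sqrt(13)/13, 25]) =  [-79, -76, -73, sqrt(13)/13, sqrt(6), 25, 61]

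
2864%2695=169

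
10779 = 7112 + 3667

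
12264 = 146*84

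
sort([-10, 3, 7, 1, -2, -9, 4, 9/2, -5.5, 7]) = [-10, -9, -5.5, -2, 1, 3, 4, 9/2, 7, 7]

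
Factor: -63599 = -1*63599^1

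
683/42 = 16 + 11/42 ≈ 16.26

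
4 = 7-3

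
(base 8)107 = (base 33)25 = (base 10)71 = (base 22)35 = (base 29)2d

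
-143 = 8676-8819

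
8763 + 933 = 9696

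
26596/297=89 + 163/297 ≈ 89.55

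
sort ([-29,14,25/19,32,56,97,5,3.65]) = [-29,25/19,3.65,5,14,32,56,97]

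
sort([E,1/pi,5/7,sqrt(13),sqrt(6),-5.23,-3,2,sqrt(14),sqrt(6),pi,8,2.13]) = [-5.23,-3,1/pi,5/7,2,2.13,sqrt(6),sqrt(6),E,pi,sqrt(13),sqrt(14),8]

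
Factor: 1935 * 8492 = 2^2 * 3^2 * 5^1 * 11^1 * 43^1 * 193^1 = 16432020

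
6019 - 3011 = 3008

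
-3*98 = -294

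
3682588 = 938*3926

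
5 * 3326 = 16630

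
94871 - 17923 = 76948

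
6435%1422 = 747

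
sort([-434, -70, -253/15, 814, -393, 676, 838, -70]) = [-434, -393, -70, -70, -253/15, 676, 814, 838]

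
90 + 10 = 100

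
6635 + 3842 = 10477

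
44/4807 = 4/437 ≈ 0.00915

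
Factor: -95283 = -1*3^3*3529^1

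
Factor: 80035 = 5^1*16007^1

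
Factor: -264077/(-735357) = 3^(-1) * 7^(-1) * 11^1 * 19^(-2) * 97^(-1) * 24007^1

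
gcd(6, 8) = 2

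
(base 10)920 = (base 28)14o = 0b1110011000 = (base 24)1e8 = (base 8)1630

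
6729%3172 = 385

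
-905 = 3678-4583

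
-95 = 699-794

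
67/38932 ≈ 0.00172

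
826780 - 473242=353538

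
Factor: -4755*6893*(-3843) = 3^3*5^1*7^1*61^2*113^1*317^1 = 125958994245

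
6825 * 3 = 20475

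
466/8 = 233/4 = 58.25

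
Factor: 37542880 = 2^5*5^1*41^1*59^1*97^1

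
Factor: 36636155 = 5^1*449^1*16319^1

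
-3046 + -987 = -4033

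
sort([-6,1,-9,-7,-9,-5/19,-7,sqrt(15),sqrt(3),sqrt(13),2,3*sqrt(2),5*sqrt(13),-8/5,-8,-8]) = [-9,-9,-8,-8,-7,-7,-6,-8/5,-5/19,1,sqrt(3),2,sqrt(13),sqrt(15),3*sqrt(2),5*sqrt(13)]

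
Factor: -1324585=-1 * 5^1 * 19^1 * 73^1 * 191^1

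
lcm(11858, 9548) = 735196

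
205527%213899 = 205527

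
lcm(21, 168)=168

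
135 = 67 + 68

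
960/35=192/7 ≈ 27.43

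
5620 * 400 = 2248000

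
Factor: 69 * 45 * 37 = 3^3 * 5^1 * 23^1 * 37^1 = 114885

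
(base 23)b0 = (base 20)cd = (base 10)253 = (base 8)375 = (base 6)1101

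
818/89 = 9 + 17/89 ≈ 9.19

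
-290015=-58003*5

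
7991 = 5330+2661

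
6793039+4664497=11457536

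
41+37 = 78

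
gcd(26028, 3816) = 36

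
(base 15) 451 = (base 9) 1304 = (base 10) 976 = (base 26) 1be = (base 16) 3d0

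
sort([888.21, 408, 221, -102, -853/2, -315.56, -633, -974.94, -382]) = [-974.94, -633, -853/2, -382, -315.56, -102, 221, 408, 888.21]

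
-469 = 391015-391484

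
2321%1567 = 754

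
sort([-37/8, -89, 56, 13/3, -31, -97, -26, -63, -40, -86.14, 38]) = [-97, -89, -86.14, -63, -40, -31, -26, -37/8, 13/3, 38, 56]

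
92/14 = 6 + 4/7 ≈ 6.57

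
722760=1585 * 456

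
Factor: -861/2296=-1*2^ (-3)*3^1=-3/8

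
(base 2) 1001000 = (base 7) 132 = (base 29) 2e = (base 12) 60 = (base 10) 72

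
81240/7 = 11605 + 5/7 ≈ 11605.71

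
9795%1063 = 228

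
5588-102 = 5486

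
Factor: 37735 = 5^1*7547^1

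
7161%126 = 105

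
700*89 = 62300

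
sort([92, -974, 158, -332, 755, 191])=[-974, -332, 92, 158, 191, 755]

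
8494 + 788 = 9282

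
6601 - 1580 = 5021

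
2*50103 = 100206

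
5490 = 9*610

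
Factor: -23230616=-1*2^3*19^1*152833^1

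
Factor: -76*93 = -1*2^2*3^1*19^1*31^1 = -7068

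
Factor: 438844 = 2^2 * 7^2 * 2239^1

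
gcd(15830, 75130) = 10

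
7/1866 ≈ 0.00375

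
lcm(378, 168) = 1512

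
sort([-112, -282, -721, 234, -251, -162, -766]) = [-766, -721, -282, -251, -162, -112, 234]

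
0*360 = 0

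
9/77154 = 3/25718 ≈ 0.000117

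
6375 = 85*75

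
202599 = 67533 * 3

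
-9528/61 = -156 - 12/61 ≈ -156.20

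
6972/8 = 1743/2 = 871.50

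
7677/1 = 7677 = 7677.00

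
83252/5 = 16650 + 2/5 = 16650.40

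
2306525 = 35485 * 65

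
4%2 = 0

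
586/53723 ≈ 0.0109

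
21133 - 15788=5345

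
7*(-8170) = -57190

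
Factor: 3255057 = 3^2 * 13^1 * 43^1 * 647^1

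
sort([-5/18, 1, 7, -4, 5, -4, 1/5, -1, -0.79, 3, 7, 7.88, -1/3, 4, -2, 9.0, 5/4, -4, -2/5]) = [-4, -4, -4, -2, -1, -0.79, -2/5, -1/3, -5/18, 1/5, 1, 5/4, 3, 4, 5, 7, 7, 7.88, 9.0]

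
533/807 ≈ 0.660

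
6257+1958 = 8215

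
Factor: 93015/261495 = 53^1*149^(-1) = 53/149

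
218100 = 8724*25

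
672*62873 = 42250656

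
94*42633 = 4007502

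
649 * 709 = 460141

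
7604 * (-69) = -524676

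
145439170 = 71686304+73752866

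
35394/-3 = -11798 = -11798.00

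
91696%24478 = 18262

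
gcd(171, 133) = 19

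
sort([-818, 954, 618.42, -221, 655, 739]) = [-818, -221, 618.42, 655, 739, 954]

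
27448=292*94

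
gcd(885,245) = 5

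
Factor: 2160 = 2^4 * 3^3 * 5^1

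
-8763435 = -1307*6705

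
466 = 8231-7765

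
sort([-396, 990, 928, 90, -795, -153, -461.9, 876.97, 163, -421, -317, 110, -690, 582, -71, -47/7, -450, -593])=[-795, -690, -593, -461.9, -450, -421, -396, -317, -153, -71, -47/7, 90, 110, 163, 582, 876.97, 928, 990]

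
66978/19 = 3525 + 3/19 ≈ 3525.16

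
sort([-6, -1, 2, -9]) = [-9, -6, -1, 2]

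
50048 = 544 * 92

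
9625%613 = 430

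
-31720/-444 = 7930/111 ≈ 71.44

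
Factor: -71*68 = -1*2^2*17^1*71^1 = -4828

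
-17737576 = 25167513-42905089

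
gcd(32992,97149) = 1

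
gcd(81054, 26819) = 1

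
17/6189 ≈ 0.00275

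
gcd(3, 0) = 3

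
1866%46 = 26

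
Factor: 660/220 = 3^1 = 3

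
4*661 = 2644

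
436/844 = 109/211 ≈ 0.517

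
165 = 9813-9648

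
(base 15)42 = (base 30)22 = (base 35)1r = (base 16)3e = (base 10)62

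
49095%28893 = 20202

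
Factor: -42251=-1*11^1*23^1*167^1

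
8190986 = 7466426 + 724560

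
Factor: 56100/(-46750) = -1 * 2^1 * 3^1 * 5^(-1) = -6/5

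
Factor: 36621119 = 36621119^1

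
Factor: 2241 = 3^3*83^1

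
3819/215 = 17 + 164/215 ≈ 17.76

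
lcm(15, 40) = 120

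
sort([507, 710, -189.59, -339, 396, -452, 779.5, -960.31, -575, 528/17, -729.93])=[-960.31, -729.93, -575, -452, -339, -189.59, 528/17, 396, 507, 710, 779.5]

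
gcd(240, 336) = 48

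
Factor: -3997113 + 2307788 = -1*5^2*11^1*6143^1 = -1689325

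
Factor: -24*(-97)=2^3*3^1*97^1=2328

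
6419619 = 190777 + 6228842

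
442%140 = 22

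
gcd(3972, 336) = 12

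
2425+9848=12273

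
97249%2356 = 653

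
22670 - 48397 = -25727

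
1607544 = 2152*747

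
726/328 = 363/164 ≈ 2.21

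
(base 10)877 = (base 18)2cd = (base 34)pr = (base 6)4021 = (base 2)1101101101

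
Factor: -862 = -1 * 2^1 * 431^1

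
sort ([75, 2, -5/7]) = [-5/7, 2, 75]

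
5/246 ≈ 0.0203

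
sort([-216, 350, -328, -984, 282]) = [-984, -328, -216, 282, 350]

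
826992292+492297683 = 1319289975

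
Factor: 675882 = 2^1 * 3^2 * 37549^1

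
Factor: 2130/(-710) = -1*3^1 = -3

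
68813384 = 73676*934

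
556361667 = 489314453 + 67047214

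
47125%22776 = 1573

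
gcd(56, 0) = 56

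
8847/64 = 138 + 15/64 ≈ 138.23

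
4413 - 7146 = -2733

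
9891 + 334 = 10225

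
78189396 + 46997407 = 125186803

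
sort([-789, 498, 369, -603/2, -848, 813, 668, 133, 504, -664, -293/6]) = [-848, -789, -664, -603/2, -293/6, 133, 369, 498, 504, 668, 813]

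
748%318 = 112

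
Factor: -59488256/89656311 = -1 * 2^11 * 3^(-1) * 31^1 * 937^1 * 29885437^(-1)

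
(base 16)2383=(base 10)9091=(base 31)9e8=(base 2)10001110000011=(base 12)5317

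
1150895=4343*265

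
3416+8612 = 12028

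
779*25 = 19475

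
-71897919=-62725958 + -9171961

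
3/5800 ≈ 0.000517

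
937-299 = 638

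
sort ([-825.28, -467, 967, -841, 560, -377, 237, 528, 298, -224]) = [-841, -825.28, -467, -377, -224, 237, 298, 528, 560, 967]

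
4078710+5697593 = 9776303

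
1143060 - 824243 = 318817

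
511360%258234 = 253126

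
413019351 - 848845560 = -435826209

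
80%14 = 10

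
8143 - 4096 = 4047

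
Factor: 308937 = 3^1 * 29^1 * 53^1 * 67^1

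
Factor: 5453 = 7^1*19^1*41^1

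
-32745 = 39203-71948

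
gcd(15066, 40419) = 81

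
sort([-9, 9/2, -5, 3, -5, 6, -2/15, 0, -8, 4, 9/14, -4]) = [-9, -8, -5, -5, -4, -2/15, 0, 9/14, 3, 4, 9/2, 6]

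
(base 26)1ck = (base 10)1008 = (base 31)11g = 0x3f0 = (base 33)ui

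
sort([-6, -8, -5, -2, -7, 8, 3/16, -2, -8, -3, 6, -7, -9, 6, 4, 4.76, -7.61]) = [-9, -8, -8, -7.61, -7, -7, -6, -5, -3, -2, -2, 3/16, 4, 4.76, 6, 6, 8]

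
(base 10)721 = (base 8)1321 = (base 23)188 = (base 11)5a6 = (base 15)331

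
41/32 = 1 + 9/32 ≈ 1.28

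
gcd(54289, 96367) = 1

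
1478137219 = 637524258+840612961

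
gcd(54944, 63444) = 68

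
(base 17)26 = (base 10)40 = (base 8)50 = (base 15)2a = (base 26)1e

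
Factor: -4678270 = -1 * 2^1 * 5^1 * 467827^1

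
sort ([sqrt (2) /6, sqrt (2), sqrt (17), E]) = [sqrt (2) /6, sqrt (2), E, sqrt (17)]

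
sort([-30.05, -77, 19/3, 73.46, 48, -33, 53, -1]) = [-77, -33, -30.05, -1, 19/3, 48, 53, 73.46]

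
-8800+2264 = -6536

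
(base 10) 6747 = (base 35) 5hr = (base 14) 265d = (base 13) 30c0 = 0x1a5b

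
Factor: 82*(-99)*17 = -1*2^1*3^2*11^1*17^1*41^1 = -138006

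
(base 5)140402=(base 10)5727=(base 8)13137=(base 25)942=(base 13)27b7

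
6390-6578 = -188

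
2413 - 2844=-431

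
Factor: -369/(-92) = 2^(-2)*3^2*23^(-1)*41^1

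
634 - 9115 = -8481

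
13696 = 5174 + 8522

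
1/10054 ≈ 0.0000995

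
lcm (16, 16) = 16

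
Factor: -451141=-1*37^1*89^1*137^1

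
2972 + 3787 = 6759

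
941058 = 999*942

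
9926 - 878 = 9048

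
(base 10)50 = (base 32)1i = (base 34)1g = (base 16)32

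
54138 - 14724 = 39414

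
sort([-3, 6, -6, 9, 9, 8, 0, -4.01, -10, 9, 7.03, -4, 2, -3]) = [-10, -6, -4.01, -4, -3, -3, 0, 2, 6, 7.03, 8, 9, 9, 9]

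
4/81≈0.0494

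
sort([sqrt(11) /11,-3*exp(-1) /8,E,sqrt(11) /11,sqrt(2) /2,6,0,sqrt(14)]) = [-3*exp(-1) /8,0,sqrt(11) /11,sqrt(11) /11,sqrt(2) /2,E,sqrt(14),6]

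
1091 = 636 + 455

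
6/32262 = 1/5377 ≈ 0.000186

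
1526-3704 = -2178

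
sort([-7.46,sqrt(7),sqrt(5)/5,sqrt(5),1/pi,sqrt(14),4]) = [-7.46,1/pi,sqrt(5)/5,sqrt(5),sqrt(7),sqrt(14),4]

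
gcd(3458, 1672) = 38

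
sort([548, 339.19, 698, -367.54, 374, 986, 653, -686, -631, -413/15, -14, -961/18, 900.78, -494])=[-686, -631, -494, -367.54, -961/18, -413/15, -14, 339.19, 374, 548, 653, 698, 900.78, 986]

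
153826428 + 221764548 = 375590976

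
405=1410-1005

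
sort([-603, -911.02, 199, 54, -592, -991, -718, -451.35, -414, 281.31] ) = [-991, -911.02, -718, -603, -592, -451.35, -414, 54, 199, 281.31] 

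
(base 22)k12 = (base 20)1454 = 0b10010111101000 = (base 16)25e8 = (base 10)9704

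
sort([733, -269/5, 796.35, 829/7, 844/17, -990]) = [-990, -269/5, 844/17, 829/7, 733, 796.35]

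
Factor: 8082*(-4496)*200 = -1*2^8*3^2*5^2*281^1*449^1 = -7267334400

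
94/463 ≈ 0.203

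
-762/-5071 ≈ 0.150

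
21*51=1071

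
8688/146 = 59 + 37/73 ≈ 59.51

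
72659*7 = 508613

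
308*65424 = 20150592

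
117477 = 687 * 171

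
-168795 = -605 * 279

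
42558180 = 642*66290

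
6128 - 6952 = -824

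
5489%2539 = 411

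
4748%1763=1222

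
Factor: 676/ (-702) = -1 * 2^1 * 3^ (-3) * 13^1 = -26/27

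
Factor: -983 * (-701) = 701^1 * 983^1 = 689083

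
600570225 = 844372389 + -243802164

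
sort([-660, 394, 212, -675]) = [-675, -660, 212, 394]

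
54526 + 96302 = 150828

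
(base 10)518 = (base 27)j5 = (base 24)le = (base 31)gm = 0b1000000110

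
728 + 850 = 1578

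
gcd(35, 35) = 35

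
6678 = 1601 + 5077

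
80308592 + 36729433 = 117038025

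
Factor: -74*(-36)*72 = 2^6*3^4*37^1 = 191808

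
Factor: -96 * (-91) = 2^5 * 3^1 * 7^1 * 13^1 = 8736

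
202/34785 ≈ 0.00581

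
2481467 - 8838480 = -6357013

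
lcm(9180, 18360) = 18360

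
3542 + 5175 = 8717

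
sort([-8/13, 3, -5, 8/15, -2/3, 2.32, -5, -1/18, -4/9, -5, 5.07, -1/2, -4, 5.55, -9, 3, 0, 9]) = [-9, -5, -5, -5, -4, -2/3, -8/13, -1/2, -4/9, -1/18, 0, 8/15, 2.32, 3, 3, 5.07, 5.55, 9]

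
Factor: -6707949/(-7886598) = 2^(-1) * 283^1 * 7901^1 * 1314433^(-1) = 2235983/2628866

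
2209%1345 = 864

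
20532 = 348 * 59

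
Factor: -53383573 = -1 * 113^1 * 472421^1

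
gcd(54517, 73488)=1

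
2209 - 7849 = -5640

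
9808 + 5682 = 15490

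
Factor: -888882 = -1*2^1*3^1*148147^1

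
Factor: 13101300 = 2^2*3^2*5^2*14557^1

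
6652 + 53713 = 60365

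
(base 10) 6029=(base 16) 178d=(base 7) 23402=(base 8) 13615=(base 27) 878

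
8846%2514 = 1304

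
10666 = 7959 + 2707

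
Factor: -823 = -1 * 823^1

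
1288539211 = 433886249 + 854652962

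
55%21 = 13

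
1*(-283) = -283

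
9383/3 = 3127 + 2/3 ≈ 3127.67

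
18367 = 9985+8382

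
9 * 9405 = 84645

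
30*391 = 11730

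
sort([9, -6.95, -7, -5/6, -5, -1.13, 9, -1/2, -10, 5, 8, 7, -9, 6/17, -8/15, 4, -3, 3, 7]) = [-10, -9, -7, -6.95, -5, -3, -1.13, -5/6, -8/15, -1/2, 6/17, 3, 4, 5, 7, 7, 8, 9, 9]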